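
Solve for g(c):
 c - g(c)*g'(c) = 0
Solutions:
 g(c) = -sqrt(C1 + c^2)
 g(c) = sqrt(C1 + c^2)


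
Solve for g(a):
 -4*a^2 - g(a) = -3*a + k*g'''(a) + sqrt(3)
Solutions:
 g(a) = C1*exp(a*(-1/k)^(1/3)) + C2*exp(a*(-1/k)^(1/3)*(-1 + sqrt(3)*I)/2) + C3*exp(-a*(-1/k)^(1/3)*(1 + sqrt(3)*I)/2) - 4*a^2 + 3*a - sqrt(3)


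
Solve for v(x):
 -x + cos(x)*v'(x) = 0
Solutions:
 v(x) = C1 + Integral(x/cos(x), x)


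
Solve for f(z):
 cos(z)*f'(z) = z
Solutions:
 f(z) = C1 + Integral(z/cos(z), z)


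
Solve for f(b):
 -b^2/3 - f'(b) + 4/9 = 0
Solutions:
 f(b) = C1 - b^3/9 + 4*b/9


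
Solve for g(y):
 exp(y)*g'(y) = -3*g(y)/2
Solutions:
 g(y) = C1*exp(3*exp(-y)/2)


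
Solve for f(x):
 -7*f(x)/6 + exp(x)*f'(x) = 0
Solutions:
 f(x) = C1*exp(-7*exp(-x)/6)


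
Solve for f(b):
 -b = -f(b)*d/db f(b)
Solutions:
 f(b) = -sqrt(C1 + b^2)
 f(b) = sqrt(C1 + b^2)


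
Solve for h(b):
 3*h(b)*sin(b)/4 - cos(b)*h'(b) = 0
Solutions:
 h(b) = C1/cos(b)^(3/4)


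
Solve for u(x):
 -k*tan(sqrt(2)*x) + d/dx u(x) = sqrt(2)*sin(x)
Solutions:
 u(x) = C1 - sqrt(2)*k*log(cos(sqrt(2)*x))/2 - sqrt(2)*cos(x)


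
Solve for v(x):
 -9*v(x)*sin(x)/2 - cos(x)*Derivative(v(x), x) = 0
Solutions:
 v(x) = C1*cos(x)^(9/2)


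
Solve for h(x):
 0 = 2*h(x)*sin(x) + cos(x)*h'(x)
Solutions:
 h(x) = C1*cos(x)^2


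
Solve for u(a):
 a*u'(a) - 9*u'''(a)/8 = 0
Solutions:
 u(a) = C1 + Integral(C2*airyai(2*3^(1/3)*a/3) + C3*airybi(2*3^(1/3)*a/3), a)


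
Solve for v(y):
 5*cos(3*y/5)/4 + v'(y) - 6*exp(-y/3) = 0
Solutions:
 v(y) = C1 - 25*sin(3*y/5)/12 - 18*exp(-y/3)


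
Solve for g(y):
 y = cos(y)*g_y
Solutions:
 g(y) = C1 + Integral(y/cos(y), y)


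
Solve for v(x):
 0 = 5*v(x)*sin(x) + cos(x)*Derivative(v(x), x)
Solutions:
 v(x) = C1*cos(x)^5


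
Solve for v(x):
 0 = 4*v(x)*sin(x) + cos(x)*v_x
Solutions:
 v(x) = C1*cos(x)^4


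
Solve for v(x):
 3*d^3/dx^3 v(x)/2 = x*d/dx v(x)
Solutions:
 v(x) = C1 + Integral(C2*airyai(2^(1/3)*3^(2/3)*x/3) + C3*airybi(2^(1/3)*3^(2/3)*x/3), x)


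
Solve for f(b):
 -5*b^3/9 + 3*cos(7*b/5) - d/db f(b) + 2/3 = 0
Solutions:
 f(b) = C1 - 5*b^4/36 + 2*b/3 + 15*sin(7*b/5)/7


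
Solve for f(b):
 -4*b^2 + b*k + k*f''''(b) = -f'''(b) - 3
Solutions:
 f(b) = C1 + C2*b + C3*b^2 + C4*exp(-b/k) + b^5/15 - 3*b^4*k/8 + b^3*(3*k^2 - 1)/2


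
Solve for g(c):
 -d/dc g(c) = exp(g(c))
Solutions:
 g(c) = log(1/(C1 + c))


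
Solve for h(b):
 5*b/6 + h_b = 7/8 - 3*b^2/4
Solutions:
 h(b) = C1 - b^3/4 - 5*b^2/12 + 7*b/8


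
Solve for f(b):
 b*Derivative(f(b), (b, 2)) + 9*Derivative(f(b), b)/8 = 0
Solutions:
 f(b) = C1 + C2/b^(1/8)


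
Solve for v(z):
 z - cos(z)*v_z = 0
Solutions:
 v(z) = C1 + Integral(z/cos(z), z)


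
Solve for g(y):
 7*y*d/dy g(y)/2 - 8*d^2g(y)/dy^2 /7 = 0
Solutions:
 g(y) = C1 + C2*erfi(7*sqrt(2)*y/8)


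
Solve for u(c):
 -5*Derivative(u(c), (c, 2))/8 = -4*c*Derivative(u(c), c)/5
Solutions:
 u(c) = C1 + C2*erfi(4*c/5)


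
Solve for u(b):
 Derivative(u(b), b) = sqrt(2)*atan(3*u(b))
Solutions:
 Integral(1/atan(3*_y), (_y, u(b))) = C1 + sqrt(2)*b


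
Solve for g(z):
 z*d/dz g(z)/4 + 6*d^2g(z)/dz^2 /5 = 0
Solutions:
 g(z) = C1 + C2*erf(sqrt(15)*z/12)


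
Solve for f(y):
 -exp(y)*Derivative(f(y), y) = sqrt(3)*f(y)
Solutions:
 f(y) = C1*exp(sqrt(3)*exp(-y))


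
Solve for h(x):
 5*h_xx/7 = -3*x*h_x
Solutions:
 h(x) = C1 + C2*erf(sqrt(210)*x/10)


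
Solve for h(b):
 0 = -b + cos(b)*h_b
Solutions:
 h(b) = C1 + Integral(b/cos(b), b)


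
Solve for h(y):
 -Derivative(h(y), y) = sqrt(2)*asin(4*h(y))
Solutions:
 Integral(1/asin(4*_y), (_y, h(y))) = C1 - sqrt(2)*y


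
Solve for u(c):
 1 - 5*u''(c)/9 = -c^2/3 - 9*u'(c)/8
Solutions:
 u(c) = C1 + C2*exp(81*c/40) - 8*c^3/81 - 320*c^2/2187 - 183064*c/177147


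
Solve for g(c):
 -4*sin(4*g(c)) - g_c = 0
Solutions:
 g(c) = -acos((-C1 - exp(32*c))/(C1 - exp(32*c)))/4 + pi/2
 g(c) = acos((-C1 - exp(32*c))/(C1 - exp(32*c)))/4


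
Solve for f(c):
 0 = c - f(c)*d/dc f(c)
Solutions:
 f(c) = -sqrt(C1 + c^2)
 f(c) = sqrt(C1 + c^2)


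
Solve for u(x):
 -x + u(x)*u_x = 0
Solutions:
 u(x) = -sqrt(C1 + x^2)
 u(x) = sqrt(C1 + x^2)


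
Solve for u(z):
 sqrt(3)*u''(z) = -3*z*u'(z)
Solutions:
 u(z) = C1 + C2*erf(sqrt(2)*3^(1/4)*z/2)


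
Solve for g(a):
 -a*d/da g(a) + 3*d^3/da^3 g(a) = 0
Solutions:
 g(a) = C1 + Integral(C2*airyai(3^(2/3)*a/3) + C3*airybi(3^(2/3)*a/3), a)


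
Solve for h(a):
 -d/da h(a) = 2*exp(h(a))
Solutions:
 h(a) = log(1/(C1 + 2*a))


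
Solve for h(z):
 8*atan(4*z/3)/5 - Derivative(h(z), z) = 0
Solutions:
 h(z) = C1 + 8*z*atan(4*z/3)/5 - 3*log(16*z^2 + 9)/5


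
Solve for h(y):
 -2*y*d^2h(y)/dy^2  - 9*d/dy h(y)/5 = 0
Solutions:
 h(y) = C1 + C2*y^(1/10)


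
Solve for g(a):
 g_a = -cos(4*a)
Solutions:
 g(a) = C1 - sin(4*a)/4


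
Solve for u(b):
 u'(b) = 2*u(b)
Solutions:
 u(b) = C1*exp(2*b)


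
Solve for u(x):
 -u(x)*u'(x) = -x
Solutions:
 u(x) = -sqrt(C1 + x^2)
 u(x) = sqrt(C1 + x^2)


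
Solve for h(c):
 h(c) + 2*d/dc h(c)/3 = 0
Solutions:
 h(c) = C1*exp(-3*c/2)


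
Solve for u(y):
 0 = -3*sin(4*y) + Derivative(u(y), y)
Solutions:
 u(y) = C1 - 3*cos(4*y)/4


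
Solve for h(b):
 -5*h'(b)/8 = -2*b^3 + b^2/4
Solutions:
 h(b) = C1 + 4*b^4/5 - 2*b^3/15


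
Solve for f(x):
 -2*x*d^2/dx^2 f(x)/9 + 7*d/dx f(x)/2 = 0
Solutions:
 f(x) = C1 + C2*x^(67/4)


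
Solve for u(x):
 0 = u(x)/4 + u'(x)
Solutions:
 u(x) = C1*exp(-x/4)


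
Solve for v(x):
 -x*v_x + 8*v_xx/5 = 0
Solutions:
 v(x) = C1 + C2*erfi(sqrt(5)*x/4)


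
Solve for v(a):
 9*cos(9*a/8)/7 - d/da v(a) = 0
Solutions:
 v(a) = C1 + 8*sin(9*a/8)/7


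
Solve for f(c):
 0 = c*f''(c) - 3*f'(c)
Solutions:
 f(c) = C1 + C2*c^4


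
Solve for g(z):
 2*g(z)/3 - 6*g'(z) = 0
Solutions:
 g(z) = C1*exp(z/9)


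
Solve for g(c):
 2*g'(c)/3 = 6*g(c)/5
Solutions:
 g(c) = C1*exp(9*c/5)


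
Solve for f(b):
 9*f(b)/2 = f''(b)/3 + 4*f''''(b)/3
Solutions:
 f(b) = C1*exp(-sqrt(2)*b*sqrt(-1 + sqrt(217))/4) + C2*exp(sqrt(2)*b*sqrt(-1 + sqrt(217))/4) + C3*sin(sqrt(2)*b*sqrt(1 + sqrt(217))/4) + C4*cos(sqrt(2)*b*sqrt(1 + sqrt(217))/4)


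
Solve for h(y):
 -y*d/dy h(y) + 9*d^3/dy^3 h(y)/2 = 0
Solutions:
 h(y) = C1 + Integral(C2*airyai(6^(1/3)*y/3) + C3*airybi(6^(1/3)*y/3), y)


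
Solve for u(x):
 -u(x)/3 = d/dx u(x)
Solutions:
 u(x) = C1*exp(-x/3)


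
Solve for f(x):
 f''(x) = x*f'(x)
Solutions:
 f(x) = C1 + C2*erfi(sqrt(2)*x/2)


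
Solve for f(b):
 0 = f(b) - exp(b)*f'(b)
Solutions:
 f(b) = C1*exp(-exp(-b))


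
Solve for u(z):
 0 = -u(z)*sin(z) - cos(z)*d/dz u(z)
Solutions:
 u(z) = C1*cos(z)


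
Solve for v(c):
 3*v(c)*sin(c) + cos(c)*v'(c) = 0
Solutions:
 v(c) = C1*cos(c)^3


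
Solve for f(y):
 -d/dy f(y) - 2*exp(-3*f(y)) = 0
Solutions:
 f(y) = log(C1 - 6*y)/3
 f(y) = log((-3^(1/3) - 3^(5/6)*I)*(C1 - 2*y)^(1/3)/2)
 f(y) = log((-3^(1/3) + 3^(5/6)*I)*(C1 - 2*y)^(1/3)/2)


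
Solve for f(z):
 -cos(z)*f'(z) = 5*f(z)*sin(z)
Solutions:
 f(z) = C1*cos(z)^5


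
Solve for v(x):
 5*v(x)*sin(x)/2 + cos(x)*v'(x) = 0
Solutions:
 v(x) = C1*cos(x)^(5/2)


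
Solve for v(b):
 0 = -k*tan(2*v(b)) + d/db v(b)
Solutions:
 v(b) = -asin(C1*exp(2*b*k))/2 + pi/2
 v(b) = asin(C1*exp(2*b*k))/2


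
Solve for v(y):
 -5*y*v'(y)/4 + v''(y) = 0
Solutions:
 v(y) = C1 + C2*erfi(sqrt(10)*y/4)


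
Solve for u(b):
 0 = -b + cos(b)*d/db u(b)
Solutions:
 u(b) = C1 + Integral(b/cos(b), b)


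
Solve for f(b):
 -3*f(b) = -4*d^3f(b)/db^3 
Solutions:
 f(b) = C3*exp(6^(1/3)*b/2) + (C1*sin(2^(1/3)*3^(5/6)*b/4) + C2*cos(2^(1/3)*3^(5/6)*b/4))*exp(-6^(1/3)*b/4)


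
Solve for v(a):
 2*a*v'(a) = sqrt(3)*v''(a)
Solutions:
 v(a) = C1 + C2*erfi(3^(3/4)*a/3)


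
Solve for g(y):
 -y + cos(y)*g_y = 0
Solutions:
 g(y) = C1 + Integral(y/cos(y), y)


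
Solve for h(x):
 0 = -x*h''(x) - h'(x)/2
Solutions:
 h(x) = C1 + C2*sqrt(x)


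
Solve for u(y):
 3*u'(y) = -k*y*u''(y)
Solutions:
 u(y) = C1 + y^(((re(k) - 3)*re(k) + im(k)^2)/(re(k)^2 + im(k)^2))*(C2*sin(3*log(y)*Abs(im(k))/(re(k)^2 + im(k)^2)) + C3*cos(3*log(y)*im(k)/(re(k)^2 + im(k)^2)))


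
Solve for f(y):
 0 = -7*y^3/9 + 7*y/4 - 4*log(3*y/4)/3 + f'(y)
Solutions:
 f(y) = C1 + 7*y^4/36 - 7*y^2/8 + 4*y*log(y)/3 - 8*y*log(2)/3 - 4*y/3 + 4*y*log(3)/3


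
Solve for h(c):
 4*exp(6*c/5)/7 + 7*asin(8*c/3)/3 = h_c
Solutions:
 h(c) = C1 + 7*c*asin(8*c/3)/3 + 7*sqrt(9 - 64*c^2)/24 + 10*exp(6*c/5)/21


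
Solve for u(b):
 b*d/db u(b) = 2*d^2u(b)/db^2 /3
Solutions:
 u(b) = C1 + C2*erfi(sqrt(3)*b/2)


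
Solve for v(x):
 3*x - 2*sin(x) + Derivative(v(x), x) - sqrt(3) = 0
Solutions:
 v(x) = C1 - 3*x^2/2 + sqrt(3)*x - 2*cos(x)


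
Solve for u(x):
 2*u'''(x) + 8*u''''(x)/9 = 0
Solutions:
 u(x) = C1 + C2*x + C3*x^2 + C4*exp(-9*x/4)


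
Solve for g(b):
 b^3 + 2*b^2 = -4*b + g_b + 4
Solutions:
 g(b) = C1 + b^4/4 + 2*b^3/3 + 2*b^2 - 4*b


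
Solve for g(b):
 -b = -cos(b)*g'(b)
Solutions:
 g(b) = C1 + Integral(b/cos(b), b)


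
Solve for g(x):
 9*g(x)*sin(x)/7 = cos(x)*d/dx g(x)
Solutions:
 g(x) = C1/cos(x)^(9/7)


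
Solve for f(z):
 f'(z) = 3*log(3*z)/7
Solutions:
 f(z) = C1 + 3*z*log(z)/7 - 3*z/7 + 3*z*log(3)/7


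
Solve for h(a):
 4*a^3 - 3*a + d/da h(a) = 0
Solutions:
 h(a) = C1 - a^4 + 3*a^2/2


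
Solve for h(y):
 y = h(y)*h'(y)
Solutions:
 h(y) = -sqrt(C1 + y^2)
 h(y) = sqrt(C1 + y^2)


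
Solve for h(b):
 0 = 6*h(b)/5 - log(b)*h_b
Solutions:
 h(b) = C1*exp(6*li(b)/5)


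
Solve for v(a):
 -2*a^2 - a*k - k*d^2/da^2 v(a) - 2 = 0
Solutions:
 v(a) = C1 + C2*a - a^4/(6*k) - a^3/6 - a^2/k


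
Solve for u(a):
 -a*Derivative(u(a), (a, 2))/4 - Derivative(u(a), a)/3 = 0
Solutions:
 u(a) = C1 + C2/a^(1/3)


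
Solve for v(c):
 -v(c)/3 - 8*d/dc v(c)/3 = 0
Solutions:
 v(c) = C1*exp(-c/8)


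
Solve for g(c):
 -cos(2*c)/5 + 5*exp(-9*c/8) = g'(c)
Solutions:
 g(c) = C1 - sin(2*c)/10 - 40*exp(-9*c/8)/9


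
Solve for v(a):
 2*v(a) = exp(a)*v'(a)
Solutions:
 v(a) = C1*exp(-2*exp(-a))


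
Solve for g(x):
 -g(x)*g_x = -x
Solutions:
 g(x) = -sqrt(C1 + x^2)
 g(x) = sqrt(C1 + x^2)


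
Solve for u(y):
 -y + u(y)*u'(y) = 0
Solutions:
 u(y) = -sqrt(C1 + y^2)
 u(y) = sqrt(C1 + y^2)


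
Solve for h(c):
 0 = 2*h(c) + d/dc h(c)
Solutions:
 h(c) = C1*exp(-2*c)


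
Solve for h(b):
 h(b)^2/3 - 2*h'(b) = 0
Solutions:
 h(b) = -6/(C1 + b)


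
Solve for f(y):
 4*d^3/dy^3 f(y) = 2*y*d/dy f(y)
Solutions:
 f(y) = C1 + Integral(C2*airyai(2^(2/3)*y/2) + C3*airybi(2^(2/3)*y/2), y)


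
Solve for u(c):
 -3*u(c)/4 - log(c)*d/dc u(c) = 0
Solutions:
 u(c) = C1*exp(-3*li(c)/4)


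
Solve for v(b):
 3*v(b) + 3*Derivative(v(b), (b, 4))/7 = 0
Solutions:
 v(b) = (C1*sin(sqrt(2)*7^(1/4)*b/2) + C2*cos(sqrt(2)*7^(1/4)*b/2))*exp(-sqrt(2)*7^(1/4)*b/2) + (C3*sin(sqrt(2)*7^(1/4)*b/2) + C4*cos(sqrt(2)*7^(1/4)*b/2))*exp(sqrt(2)*7^(1/4)*b/2)


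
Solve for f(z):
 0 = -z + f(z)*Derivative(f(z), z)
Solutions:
 f(z) = -sqrt(C1 + z^2)
 f(z) = sqrt(C1 + z^2)


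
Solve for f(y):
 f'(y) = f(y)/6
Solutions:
 f(y) = C1*exp(y/6)


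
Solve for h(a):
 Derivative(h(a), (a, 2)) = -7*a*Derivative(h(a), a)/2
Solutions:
 h(a) = C1 + C2*erf(sqrt(7)*a/2)


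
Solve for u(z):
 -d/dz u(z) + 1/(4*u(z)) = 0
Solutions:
 u(z) = -sqrt(C1 + 2*z)/2
 u(z) = sqrt(C1 + 2*z)/2


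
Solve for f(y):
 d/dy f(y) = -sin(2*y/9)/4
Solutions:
 f(y) = C1 + 9*cos(2*y/9)/8


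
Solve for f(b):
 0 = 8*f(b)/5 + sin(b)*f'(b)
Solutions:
 f(b) = C1*(cos(b) + 1)^(4/5)/(cos(b) - 1)^(4/5)


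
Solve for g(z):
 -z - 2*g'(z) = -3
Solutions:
 g(z) = C1 - z^2/4 + 3*z/2


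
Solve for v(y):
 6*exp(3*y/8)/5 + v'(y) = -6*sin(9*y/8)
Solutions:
 v(y) = C1 - 16*exp(3*y/8)/5 + 16*cos(9*y/8)/3


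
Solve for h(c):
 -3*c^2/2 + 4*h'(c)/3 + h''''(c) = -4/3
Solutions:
 h(c) = C1 + C4*exp(-6^(2/3)*c/3) + 3*c^3/8 - c + (C2*sin(2^(2/3)*3^(1/6)*c/2) + C3*cos(2^(2/3)*3^(1/6)*c/2))*exp(6^(2/3)*c/6)


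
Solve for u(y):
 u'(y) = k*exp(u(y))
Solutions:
 u(y) = log(-1/(C1 + k*y))


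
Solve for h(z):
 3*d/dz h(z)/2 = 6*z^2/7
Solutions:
 h(z) = C1 + 4*z^3/21


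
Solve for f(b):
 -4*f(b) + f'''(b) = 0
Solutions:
 f(b) = C3*exp(2^(2/3)*b) + (C1*sin(2^(2/3)*sqrt(3)*b/2) + C2*cos(2^(2/3)*sqrt(3)*b/2))*exp(-2^(2/3)*b/2)


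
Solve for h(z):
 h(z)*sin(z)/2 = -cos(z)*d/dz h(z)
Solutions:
 h(z) = C1*sqrt(cos(z))


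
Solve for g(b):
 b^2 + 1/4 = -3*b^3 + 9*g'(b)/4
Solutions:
 g(b) = C1 + b^4/3 + 4*b^3/27 + b/9


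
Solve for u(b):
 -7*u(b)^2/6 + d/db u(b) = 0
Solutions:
 u(b) = -6/(C1 + 7*b)


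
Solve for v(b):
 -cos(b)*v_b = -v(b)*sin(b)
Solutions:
 v(b) = C1/cos(b)


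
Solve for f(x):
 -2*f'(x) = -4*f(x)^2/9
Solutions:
 f(x) = -9/(C1 + 2*x)


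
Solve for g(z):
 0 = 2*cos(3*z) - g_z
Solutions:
 g(z) = C1 + 2*sin(3*z)/3


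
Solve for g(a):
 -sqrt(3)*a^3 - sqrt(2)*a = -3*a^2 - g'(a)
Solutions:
 g(a) = C1 + sqrt(3)*a^4/4 - a^3 + sqrt(2)*a^2/2


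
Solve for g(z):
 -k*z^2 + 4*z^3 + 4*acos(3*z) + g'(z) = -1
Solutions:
 g(z) = C1 + k*z^3/3 - z^4 - 4*z*acos(3*z) - z + 4*sqrt(1 - 9*z^2)/3


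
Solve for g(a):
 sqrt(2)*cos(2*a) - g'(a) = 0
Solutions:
 g(a) = C1 + sqrt(2)*sin(2*a)/2


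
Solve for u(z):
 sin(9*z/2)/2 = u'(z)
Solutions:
 u(z) = C1 - cos(9*z/2)/9


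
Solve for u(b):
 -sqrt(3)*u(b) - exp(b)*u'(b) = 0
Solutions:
 u(b) = C1*exp(sqrt(3)*exp(-b))


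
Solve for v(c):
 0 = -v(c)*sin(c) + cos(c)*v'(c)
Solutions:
 v(c) = C1/cos(c)


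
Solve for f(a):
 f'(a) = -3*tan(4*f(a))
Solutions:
 f(a) = -asin(C1*exp(-12*a))/4 + pi/4
 f(a) = asin(C1*exp(-12*a))/4


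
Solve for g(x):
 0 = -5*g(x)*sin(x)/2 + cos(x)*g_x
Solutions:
 g(x) = C1/cos(x)^(5/2)


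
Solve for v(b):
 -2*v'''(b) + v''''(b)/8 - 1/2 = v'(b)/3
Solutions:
 v(b) = C1 + C2*exp(b*(-2^(2/3)*(33*sqrt(17) + 1033)^(1/3) - 128*2^(1/3)/(33*sqrt(17) + 1033)^(1/3) + 32)/6)*sin(2^(1/3)*sqrt(3)*b*(-2^(1/3)*(33*sqrt(17) + 1033)^(1/3) + 128/(33*sqrt(17) + 1033)^(1/3))/6) + C3*exp(b*(-2^(2/3)*(33*sqrt(17) + 1033)^(1/3) - 128*2^(1/3)/(33*sqrt(17) + 1033)^(1/3) + 32)/6)*cos(2^(1/3)*sqrt(3)*b*(-2^(1/3)*(33*sqrt(17) + 1033)^(1/3) + 128/(33*sqrt(17) + 1033)^(1/3))/6) + C4*exp(b*(128*2^(1/3)/(33*sqrt(17) + 1033)^(1/3) + 16 + 2^(2/3)*(33*sqrt(17) + 1033)^(1/3))/3) - 3*b/2


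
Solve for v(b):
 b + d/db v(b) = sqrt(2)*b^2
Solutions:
 v(b) = C1 + sqrt(2)*b^3/3 - b^2/2


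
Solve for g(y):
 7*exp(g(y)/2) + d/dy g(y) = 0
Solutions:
 g(y) = 2*log(1/(C1 + 7*y)) + 2*log(2)


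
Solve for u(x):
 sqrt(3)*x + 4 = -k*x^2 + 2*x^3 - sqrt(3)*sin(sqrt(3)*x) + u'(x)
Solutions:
 u(x) = C1 + k*x^3/3 - x^4/2 + sqrt(3)*x^2/2 + 4*x - cos(sqrt(3)*x)


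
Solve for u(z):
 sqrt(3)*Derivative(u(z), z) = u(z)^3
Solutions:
 u(z) = -sqrt(6)*sqrt(-1/(C1 + sqrt(3)*z))/2
 u(z) = sqrt(6)*sqrt(-1/(C1 + sqrt(3)*z))/2


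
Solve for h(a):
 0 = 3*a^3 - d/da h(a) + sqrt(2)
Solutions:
 h(a) = C1 + 3*a^4/4 + sqrt(2)*a


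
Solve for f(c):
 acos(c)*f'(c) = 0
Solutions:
 f(c) = C1


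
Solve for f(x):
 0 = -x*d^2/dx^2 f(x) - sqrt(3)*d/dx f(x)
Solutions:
 f(x) = C1 + C2*x^(1 - sqrt(3))


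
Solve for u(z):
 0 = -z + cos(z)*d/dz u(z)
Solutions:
 u(z) = C1 + Integral(z/cos(z), z)


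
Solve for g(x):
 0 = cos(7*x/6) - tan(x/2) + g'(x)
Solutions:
 g(x) = C1 - 2*log(cos(x/2)) - 6*sin(7*x/6)/7


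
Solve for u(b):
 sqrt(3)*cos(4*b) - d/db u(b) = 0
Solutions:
 u(b) = C1 + sqrt(3)*sin(4*b)/4


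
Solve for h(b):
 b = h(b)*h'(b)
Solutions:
 h(b) = -sqrt(C1 + b^2)
 h(b) = sqrt(C1 + b^2)


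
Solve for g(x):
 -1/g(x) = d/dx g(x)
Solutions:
 g(x) = -sqrt(C1 - 2*x)
 g(x) = sqrt(C1 - 2*x)


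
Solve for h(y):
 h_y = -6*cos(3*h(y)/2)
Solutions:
 h(y) = -2*asin((C1 + exp(18*y))/(C1 - exp(18*y)))/3 + 2*pi/3
 h(y) = 2*asin((C1 + exp(18*y))/(C1 - exp(18*y)))/3


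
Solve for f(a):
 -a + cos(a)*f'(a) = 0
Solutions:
 f(a) = C1 + Integral(a/cos(a), a)


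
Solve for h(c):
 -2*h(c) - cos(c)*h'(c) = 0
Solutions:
 h(c) = C1*(sin(c) - 1)/(sin(c) + 1)


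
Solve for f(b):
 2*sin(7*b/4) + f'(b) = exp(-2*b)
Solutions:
 f(b) = C1 + 8*cos(7*b/4)/7 - exp(-2*b)/2


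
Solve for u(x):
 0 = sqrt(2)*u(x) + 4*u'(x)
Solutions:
 u(x) = C1*exp(-sqrt(2)*x/4)


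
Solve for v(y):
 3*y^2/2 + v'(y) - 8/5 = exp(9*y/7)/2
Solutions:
 v(y) = C1 - y^3/2 + 8*y/5 + 7*exp(9*y/7)/18


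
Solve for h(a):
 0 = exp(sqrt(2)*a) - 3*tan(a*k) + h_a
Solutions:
 h(a) = C1 + 3*Piecewise((-log(cos(a*k))/k, Ne(k, 0)), (0, True)) - sqrt(2)*exp(sqrt(2)*a)/2


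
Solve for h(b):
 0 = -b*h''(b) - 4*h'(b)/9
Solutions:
 h(b) = C1 + C2*b^(5/9)


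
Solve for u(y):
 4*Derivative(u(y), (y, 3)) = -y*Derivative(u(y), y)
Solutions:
 u(y) = C1 + Integral(C2*airyai(-2^(1/3)*y/2) + C3*airybi(-2^(1/3)*y/2), y)


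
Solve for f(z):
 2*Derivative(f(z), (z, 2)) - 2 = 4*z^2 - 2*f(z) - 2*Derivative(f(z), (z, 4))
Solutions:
 f(z) = 2*z^2 + (C1*sin(sqrt(3)*z/2) + C2*cos(sqrt(3)*z/2))*exp(-z/2) + (C3*sin(sqrt(3)*z/2) + C4*cos(sqrt(3)*z/2))*exp(z/2) - 3


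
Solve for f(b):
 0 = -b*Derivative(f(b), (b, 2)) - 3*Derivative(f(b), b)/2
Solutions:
 f(b) = C1 + C2/sqrt(b)


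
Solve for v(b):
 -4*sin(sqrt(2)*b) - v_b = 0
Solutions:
 v(b) = C1 + 2*sqrt(2)*cos(sqrt(2)*b)


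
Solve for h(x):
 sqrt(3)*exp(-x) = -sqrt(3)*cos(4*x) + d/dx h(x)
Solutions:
 h(x) = C1 + sqrt(3)*sin(4*x)/4 - sqrt(3)*exp(-x)


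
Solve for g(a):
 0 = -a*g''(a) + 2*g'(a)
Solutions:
 g(a) = C1 + C2*a^3


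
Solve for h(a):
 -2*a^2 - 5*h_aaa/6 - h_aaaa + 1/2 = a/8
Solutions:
 h(a) = C1 + C2*a + C3*a^2 + C4*exp(-5*a/6) - a^5/25 + 187*a^4/800 - 511*a^3/500


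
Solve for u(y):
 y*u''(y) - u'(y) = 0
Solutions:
 u(y) = C1 + C2*y^2


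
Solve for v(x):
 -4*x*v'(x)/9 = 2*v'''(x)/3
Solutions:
 v(x) = C1 + Integral(C2*airyai(-2^(1/3)*3^(2/3)*x/3) + C3*airybi(-2^(1/3)*3^(2/3)*x/3), x)


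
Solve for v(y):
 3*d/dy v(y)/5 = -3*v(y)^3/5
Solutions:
 v(y) = -sqrt(2)*sqrt(-1/(C1 - y))/2
 v(y) = sqrt(2)*sqrt(-1/(C1 - y))/2


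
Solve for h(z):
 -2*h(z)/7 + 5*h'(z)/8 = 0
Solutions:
 h(z) = C1*exp(16*z/35)


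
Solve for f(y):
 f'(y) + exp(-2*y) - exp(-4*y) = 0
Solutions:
 f(y) = C1 + exp(-2*y)/2 - exp(-4*y)/4


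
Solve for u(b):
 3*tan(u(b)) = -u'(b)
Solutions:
 u(b) = pi - asin(C1*exp(-3*b))
 u(b) = asin(C1*exp(-3*b))


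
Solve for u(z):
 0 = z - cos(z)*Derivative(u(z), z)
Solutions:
 u(z) = C1 + Integral(z/cos(z), z)


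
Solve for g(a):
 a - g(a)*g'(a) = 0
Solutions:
 g(a) = -sqrt(C1 + a^2)
 g(a) = sqrt(C1 + a^2)


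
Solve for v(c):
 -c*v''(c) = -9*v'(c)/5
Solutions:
 v(c) = C1 + C2*c^(14/5)


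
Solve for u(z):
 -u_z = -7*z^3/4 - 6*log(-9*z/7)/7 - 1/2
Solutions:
 u(z) = C1 + 7*z^4/16 + 6*z*log(-z)/7 + z*(-12*log(7) - 5 + 24*log(3))/14


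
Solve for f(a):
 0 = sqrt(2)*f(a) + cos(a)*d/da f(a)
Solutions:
 f(a) = C1*(sin(a) - 1)^(sqrt(2)/2)/(sin(a) + 1)^(sqrt(2)/2)


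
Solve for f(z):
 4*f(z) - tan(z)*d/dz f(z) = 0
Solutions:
 f(z) = C1*sin(z)^4


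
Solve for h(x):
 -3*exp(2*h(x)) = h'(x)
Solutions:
 h(x) = log(-sqrt(-1/(C1 - 3*x))) - log(2)/2
 h(x) = log(-1/(C1 - 3*x))/2 - log(2)/2


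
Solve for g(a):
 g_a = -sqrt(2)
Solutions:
 g(a) = C1 - sqrt(2)*a


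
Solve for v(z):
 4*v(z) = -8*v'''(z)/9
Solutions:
 v(z) = C3*exp(-6^(2/3)*z/2) + (C1*sin(3*2^(2/3)*3^(1/6)*z/4) + C2*cos(3*2^(2/3)*3^(1/6)*z/4))*exp(6^(2/3)*z/4)


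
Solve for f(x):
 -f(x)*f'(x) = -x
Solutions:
 f(x) = -sqrt(C1 + x^2)
 f(x) = sqrt(C1 + x^2)


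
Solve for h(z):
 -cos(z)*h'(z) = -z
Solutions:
 h(z) = C1 + Integral(z/cos(z), z)


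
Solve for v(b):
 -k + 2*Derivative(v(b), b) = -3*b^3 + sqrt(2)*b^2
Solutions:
 v(b) = C1 - 3*b^4/8 + sqrt(2)*b^3/6 + b*k/2


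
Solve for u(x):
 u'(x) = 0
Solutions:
 u(x) = C1


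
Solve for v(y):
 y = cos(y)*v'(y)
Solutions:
 v(y) = C1 + Integral(y/cos(y), y)


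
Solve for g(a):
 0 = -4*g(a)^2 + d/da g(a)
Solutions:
 g(a) = -1/(C1 + 4*a)


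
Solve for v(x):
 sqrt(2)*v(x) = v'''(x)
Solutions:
 v(x) = C3*exp(2^(1/6)*x) + (C1*sin(2^(1/6)*sqrt(3)*x/2) + C2*cos(2^(1/6)*sqrt(3)*x/2))*exp(-2^(1/6)*x/2)


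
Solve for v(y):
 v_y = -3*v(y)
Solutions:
 v(y) = C1*exp(-3*y)


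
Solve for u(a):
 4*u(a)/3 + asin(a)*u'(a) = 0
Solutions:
 u(a) = C1*exp(-4*Integral(1/asin(a), a)/3)


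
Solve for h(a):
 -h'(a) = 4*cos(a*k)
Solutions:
 h(a) = C1 - 4*sin(a*k)/k


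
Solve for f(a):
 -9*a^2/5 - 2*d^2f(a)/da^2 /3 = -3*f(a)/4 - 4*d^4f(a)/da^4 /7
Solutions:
 f(a) = 12*a^2/5 + (C1*sin(21^(1/4)*a*sin(atan(2*sqrt(35)/7)/2)/2) + C2*cos(21^(1/4)*a*sin(atan(2*sqrt(35)/7)/2)/2))*exp(-21^(1/4)*a*cos(atan(2*sqrt(35)/7)/2)/2) + (C3*sin(21^(1/4)*a*sin(atan(2*sqrt(35)/7)/2)/2) + C4*cos(21^(1/4)*a*sin(atan(2*sqrt(35)/7)/2)/2))*exp(21^(1/4)*a*cos(atan(2*sqrt(35)/7)/2)/2) + 64/15


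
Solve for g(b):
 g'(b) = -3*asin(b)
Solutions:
 g(b) = C1 - 3*b*asin(b) - 3*sqrt(1 - b^2)


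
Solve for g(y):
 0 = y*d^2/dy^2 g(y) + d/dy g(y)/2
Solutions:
 g(y) = C1 + C2*sqrt(y)


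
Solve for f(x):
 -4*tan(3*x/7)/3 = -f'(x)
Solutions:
 f(x) = C1 - 28*log(cos(3*x/7))/9


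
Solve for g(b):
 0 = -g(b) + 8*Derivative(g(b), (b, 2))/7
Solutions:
 g(b) = C1*exp(-sqrt(14)*b/4) + C2*exp(sqrt(14)*b/4)


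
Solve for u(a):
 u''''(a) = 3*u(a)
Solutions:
 u(a) = C1*exp(-3^(1/4)*a) + C2*exp(3^(1/4)*a) + C3*sin(3^(1/4)*a) + C4*cos(3^(1/4)*a)


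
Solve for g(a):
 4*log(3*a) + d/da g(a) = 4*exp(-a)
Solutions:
 g(a) = C1 - 4*a*log(a) + 4*a*(1 - log(3)) - 4*exp(-a)


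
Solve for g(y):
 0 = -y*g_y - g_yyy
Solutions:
 g(y) = C1 + Integral(C2*airyai(-y) + C3*airybi(-y), y)


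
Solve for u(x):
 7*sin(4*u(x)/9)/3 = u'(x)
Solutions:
 -7*x/3 + 9*log(cos(4*u(x)/9) - 1)/8 - 9*log(cos(4*u(x)/9) + 1)/8 = C1


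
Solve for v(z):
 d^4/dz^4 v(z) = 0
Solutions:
 v(z) = C1 + C2*z + C3*z^2 + C4*z^3


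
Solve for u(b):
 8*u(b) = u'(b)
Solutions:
 u(b) = C1*exp(8*b)


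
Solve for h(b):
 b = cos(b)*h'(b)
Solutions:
 h(b) = C1 + Integral(b/cos(b), b)


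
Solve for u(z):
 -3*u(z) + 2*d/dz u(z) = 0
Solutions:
 u(z) = C1*exp(3*z/2)


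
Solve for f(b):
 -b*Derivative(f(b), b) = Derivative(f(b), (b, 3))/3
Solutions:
 f(b) = C1 + Integral(C2*airyai(-3^(1/3)*b) + C3*airybi(-3^(1/3)*b), b)


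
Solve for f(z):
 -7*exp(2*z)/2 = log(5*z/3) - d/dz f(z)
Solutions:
 f(z) = C1 + z*log(z) + z*(-log(3) - 1 + log(5)) + 7*exp(2*z)/4


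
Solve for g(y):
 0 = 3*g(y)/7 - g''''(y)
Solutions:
 g(y) = C1*exp(-3^(1/4)*7^(3/4)*y/7) + C2*exp(3^(1/4)*7^(3/4)*y/7) + C3*sin(3^(1/4)*7^(3/4)*y/7) + C4*cos(3^(1/4)*7^(3/4)*y/7)


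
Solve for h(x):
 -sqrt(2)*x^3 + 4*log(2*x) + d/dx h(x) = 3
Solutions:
 h(x) = C1 + sqrt(2)*x^4/4 - 4*x*log(x) - x*log(16) + 7*x


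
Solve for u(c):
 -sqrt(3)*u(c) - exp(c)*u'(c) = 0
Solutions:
 u(c) = C1*exp(sqrt(3)*exp(-c))


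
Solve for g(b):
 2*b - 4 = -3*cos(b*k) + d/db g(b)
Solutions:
 g(b) = C1 + b^2 - 4*b + 3*sin(b*k)/k


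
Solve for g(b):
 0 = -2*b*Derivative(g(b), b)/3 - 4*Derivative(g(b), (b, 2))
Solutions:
 g(b) = C1 + C2*erf(sqrt(3)*b/6)


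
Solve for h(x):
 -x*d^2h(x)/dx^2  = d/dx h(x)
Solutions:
 h(x) = C1 + C2*log(x)


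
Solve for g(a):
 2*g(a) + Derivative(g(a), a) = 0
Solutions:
 g(a) = C1*exp(-2*a)


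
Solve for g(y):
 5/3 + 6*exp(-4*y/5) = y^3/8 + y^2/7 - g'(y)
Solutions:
 g(y) = C1 + y^4/32 + y^3/21 - 5*y/3 + 15*exp(-4*y/5)/2


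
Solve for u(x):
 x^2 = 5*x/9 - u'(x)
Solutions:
 u(x) = C1 - x^3/3 + 5*x^2/18


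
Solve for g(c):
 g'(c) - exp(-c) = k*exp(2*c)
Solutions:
 g(c) = C1 + k*exp(2*c)/2 - exp(-c)


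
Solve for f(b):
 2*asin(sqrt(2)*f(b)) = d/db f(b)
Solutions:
 Integral(1/asin(sqrt(2)*_y), (_y, f(b))) = C1 + 2*b


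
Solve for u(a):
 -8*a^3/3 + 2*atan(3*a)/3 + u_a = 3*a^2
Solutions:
 u(a) = C1 + 2*a^4/3 + a^3 - 2*a*atan(3*a)/3 + log(9*a^2 + 1)/9


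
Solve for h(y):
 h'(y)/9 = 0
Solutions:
 h(y) = C1


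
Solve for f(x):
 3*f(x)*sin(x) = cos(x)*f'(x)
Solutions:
 f(x) = C1/cos(x)^3


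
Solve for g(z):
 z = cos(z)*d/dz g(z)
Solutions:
 g(z) = C1 + Integral(z/cos(z), z)


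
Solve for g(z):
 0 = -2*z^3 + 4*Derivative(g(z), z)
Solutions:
 g(z) = C1 + z^4/8


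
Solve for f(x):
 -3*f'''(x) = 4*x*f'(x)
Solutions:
 f(x) = C1 + Integral(C2*airyai(-6^(2/3)*x/3) + C3*airybi(-6^(2/3)*x/3), x)


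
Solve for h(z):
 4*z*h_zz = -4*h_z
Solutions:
 h(z) = C1 + C2*log(z)


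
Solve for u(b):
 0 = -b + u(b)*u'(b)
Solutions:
 u(b) = -sqrt(C1 + b^2)
 u(b) = sqrt(C1 + b^2)


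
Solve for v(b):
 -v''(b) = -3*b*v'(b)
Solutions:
 v(b) = C1 + C2*erfi(sqrt(6)*b/2)


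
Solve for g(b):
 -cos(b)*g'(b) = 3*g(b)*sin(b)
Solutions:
 g(b) = C1*cos(b)^3


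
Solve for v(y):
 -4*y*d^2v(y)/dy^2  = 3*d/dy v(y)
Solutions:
 v(y) = C1 + C2*y^(1/4)


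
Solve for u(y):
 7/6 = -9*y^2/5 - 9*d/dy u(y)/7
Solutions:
 u(y) = C1 - 7*y^3/15 - 49*y/54


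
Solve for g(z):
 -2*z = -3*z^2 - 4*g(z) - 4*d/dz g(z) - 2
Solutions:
 g(z) = C1*exp(-z) - 3*z^2/4 + 2*z - 5/2


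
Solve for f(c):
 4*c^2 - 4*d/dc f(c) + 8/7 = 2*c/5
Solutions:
 f(c) = C1 + c^3/3 - c^2/20 + 2*c/7


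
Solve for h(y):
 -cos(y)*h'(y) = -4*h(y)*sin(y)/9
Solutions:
 h(y) = C1/cos(y)^(4/9)


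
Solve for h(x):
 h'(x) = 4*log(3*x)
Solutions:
 h(x) = C1 + 4*x*log(x) - 4*x + x*log(81)


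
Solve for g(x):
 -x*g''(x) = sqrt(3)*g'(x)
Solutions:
 g(x) = C1 + C2*x^(1 - sqrt(3))


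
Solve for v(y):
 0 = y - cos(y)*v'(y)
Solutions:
 v(y) = C1 + Integral(y/cos(y), y)


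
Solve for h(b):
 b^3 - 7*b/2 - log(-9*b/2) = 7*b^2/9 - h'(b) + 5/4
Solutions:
 h(b) = C1 - b^4/4 + 7*b^3/27 + 7*b^2/4 + b*log(-b) + b*(-log(2) + 1/4 + 2*log(3))


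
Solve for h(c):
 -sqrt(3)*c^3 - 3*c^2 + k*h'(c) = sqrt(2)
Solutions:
 h(c) = C1 + sqrt(3)*c^4/(4*k) + c^3/k + sqrt(2)*c/k


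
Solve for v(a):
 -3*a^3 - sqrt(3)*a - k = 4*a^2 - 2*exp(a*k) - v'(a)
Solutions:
 v(a) = C1 + 3*a^4/4 + 4*a^3/3 + sqrt(3)*a^2/2 + a*k - 2*exp(a*k)/k


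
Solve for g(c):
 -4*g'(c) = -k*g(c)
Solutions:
 g(c) = C1*exp(c*k/4)


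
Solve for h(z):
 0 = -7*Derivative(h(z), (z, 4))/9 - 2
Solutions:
 h(z) = C1 + C2*z + C3*z^2 + C4*z^3 - 3*z^4/28


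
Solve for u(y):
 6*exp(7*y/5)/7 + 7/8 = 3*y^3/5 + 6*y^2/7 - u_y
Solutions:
 u(y) = C1 + 3*y^4/20 + 2*y^3/7 - 7*y/8 - 30*exp(7*y/5)/49


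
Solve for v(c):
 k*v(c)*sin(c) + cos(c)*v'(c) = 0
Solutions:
 v(c) = C1*exp(k*log(cos(c)))


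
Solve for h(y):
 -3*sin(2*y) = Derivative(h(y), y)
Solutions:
 h(y) = C1 + 3*cos(2*y)/2


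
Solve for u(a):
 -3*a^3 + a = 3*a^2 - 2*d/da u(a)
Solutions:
 u(a) = C1 + 3*a^4/8 + a^3/2 - a^2/4


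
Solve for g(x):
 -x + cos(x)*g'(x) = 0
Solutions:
 g(x) = C1 + Integral(x/cos(x), x)


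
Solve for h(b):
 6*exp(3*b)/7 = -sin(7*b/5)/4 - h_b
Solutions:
 h(b) = C1 - 2*exp(3*b)/7 + 5*cos(7*b/5)/28


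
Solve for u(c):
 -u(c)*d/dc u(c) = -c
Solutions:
 u(c) = -sqrt(C1 + c^2)
 u(c) = sqrt(C1 + c^2)


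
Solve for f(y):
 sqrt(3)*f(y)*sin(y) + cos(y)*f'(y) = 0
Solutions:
 f(y) = C1*cos(y)^(sqrt(3))


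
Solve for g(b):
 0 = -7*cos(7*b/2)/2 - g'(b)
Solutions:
 g(b) = C1 - sin(7*b/2)


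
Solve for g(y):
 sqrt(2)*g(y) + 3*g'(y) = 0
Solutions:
 g(y) = C1*exp(-sqrt(2)*y/3)


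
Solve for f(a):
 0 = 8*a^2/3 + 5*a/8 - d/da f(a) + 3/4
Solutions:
 f(a) = C1 + 8*a^3/9 + 5*a^2/16 + 3*a/4


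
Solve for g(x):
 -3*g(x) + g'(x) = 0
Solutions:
 g(x) = C1*exp(3*x)


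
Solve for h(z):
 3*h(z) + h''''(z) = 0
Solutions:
 h(z) = (C1*sin(sqrt(2)*3^(1/4)*z/2) + C2*cos(sqrt(2)*3^(1/4)*z/2))*exp(-sqrt(2)*3^(1/4)*z/2) + (C3*sin(sqrt(2)*3^(1/4)*z/2) + C4*cos(sqrt(2)*3^(1/4)*z/2))*exp(sqrt(2)*3^(1/4)*z/2)


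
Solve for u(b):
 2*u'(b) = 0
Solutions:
 u(b) = C1


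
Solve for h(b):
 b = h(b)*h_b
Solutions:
 h(b) = -sqrt(C1 + b^2)
 h(b) = sqrt(C1 + b^2)


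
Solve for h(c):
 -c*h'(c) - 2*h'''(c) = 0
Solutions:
 h(c) = C1 + Integral(C2*airyai(-2^(2/3)*c/2) + C3*airybi(-2^(2/3)*c/2), c)


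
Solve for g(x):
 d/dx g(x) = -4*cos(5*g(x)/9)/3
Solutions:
 4*x/3 - 9*log(sin(5*g(x)/9) - 1)/10 + 9*log(sin(5*g(x)/9) + 1)/10 = C1


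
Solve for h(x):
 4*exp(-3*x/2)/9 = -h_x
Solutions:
 h(x) = C1 + 8*exp(-3*x/2)/27


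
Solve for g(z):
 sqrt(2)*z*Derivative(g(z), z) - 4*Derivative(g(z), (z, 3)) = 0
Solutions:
 g(z) = C1 + Integral(C2*airyai(sqrt(2)*z/2) + C3*airybi(sqrt(2)*z/2), z)


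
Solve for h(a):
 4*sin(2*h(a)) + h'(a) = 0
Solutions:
 h(a) = pi - acos((-C1 - exp(16*a))/(C1 - exp(16*a)))/2
 h(a) = acos((-C1 - exp(16*a))/(C1 - exp(16*a)))/2


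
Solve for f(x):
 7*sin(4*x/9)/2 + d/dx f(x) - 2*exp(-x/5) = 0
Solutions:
 f(x) = C1 + 63*cos(4*x/9)/8 - 10*exp(-x/5)


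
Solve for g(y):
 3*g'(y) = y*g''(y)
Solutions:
 g(y) = C1 + C2*y^4


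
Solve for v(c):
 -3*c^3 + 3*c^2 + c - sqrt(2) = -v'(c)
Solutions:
 v(c) = C1 + 3*c^4/4 - c^3 - c^2/2 + sqrt(2)*c


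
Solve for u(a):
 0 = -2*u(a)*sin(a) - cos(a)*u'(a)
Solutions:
 u(a) = C1*cos(a)^2


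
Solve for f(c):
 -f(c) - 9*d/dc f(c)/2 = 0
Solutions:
 f(c) = C1*exp(-2*c/9)


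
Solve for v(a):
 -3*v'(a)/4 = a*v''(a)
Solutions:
 v(a) = C1 + C2*a^(1/4)


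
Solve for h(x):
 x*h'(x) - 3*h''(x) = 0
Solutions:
 h(x) = C1 + C2*erfi(sqrt(6)*x/6)


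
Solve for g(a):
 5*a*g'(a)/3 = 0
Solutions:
 g(a) = C1


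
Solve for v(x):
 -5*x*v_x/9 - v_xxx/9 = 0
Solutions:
 v(x) = C1 + Integral(C2*airyai(-5^(1/3)*x) + C3*airybi(-5^(1/3)*x), x)


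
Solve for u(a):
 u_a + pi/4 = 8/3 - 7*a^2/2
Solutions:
 u(a) = C1 - 7*a^3/6 - pi*a/4 + 8*a/3


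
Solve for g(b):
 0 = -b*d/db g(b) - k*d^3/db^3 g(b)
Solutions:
 g(b) = C1 + Integral(C2*airyai(b*(-1/k)^(1/3)) + C3*airybi(b*(-1/k)^(1/3)), b)


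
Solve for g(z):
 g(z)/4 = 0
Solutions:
 g(z) = 0


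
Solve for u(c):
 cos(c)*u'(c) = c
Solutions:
 u(c) = C1 + Integral(c/cos(c), c)


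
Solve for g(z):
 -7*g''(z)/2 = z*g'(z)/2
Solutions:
 g(z) = C1 + C2*erf(sqrt(14)*z/14)


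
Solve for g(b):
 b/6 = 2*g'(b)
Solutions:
 g(b) = C1 + b^2/24


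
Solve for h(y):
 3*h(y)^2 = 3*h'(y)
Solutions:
 h(y) = -1/(C1 + y)


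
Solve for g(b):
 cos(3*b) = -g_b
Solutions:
 g(b) = C1 - sin(3*b)/3


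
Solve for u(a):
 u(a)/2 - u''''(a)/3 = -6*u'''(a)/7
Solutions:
 u(a) = C1*exp(a*(9 - 7*sqrt(-2*7^(2/3)/(-243 + sqrt(78257))^(1/3) + 7^(1/3)*(-243 + sqrt(78257))^(1/3)/7 + 81/49))/14)*sin(a*sqrt(-162/49 - 2*7^(2/3)/(-243 + sqrt(78257))^(1/3) + 7^(1/3)*(-243 + sqrt(78257))^(1/3)/7 + 1458/(343*sqrt(-2*7^(2/3)/(-243 + sqrt(78257))^(1/3) + 7^(1/3)*(-243 + sqrt(78257))^(1/3)/7 + 81/49)))/2) + C2*exp(a*(9 - 7*sqrt(-2*7^(2/3)/(-243 + sqrt(78257))^(1/3) + 7^(1/3)*(-243 + sqrt(78257))^(1/3)/7 + 81/49))/14)*cos(a*sqrt(-162/49 - 2*7^(2/3)/(-243 + sqrt(78257))^(1/3) + 7^(1/3)*(-243 + sqrt(78257))^(1/3)/7 + 1458/(343*sqrt(-2*7^(2/3)/(-243 + sqrt(78257))^(1/3) + 7^(1/3)*(-243 + sqrt(78257))^(1/3)/7 + 81/49)))/2) + C3*exp(a*(7*sqrt(-2*7^(2/3)/(-243 + sqrt(78257))^(1/3) + 7^(1/3)*(-243 + sqrt(78257))^(1/3)/7 + 81/49) + 9 + 7*sqrt(-7^(1/3)*(-243 + sqrt(78257))^(1/3)/7 + 2*7^(2/3)/(-243 + sqrt(78257))^(1/3) + 162/49 + 1458/(343*sqrt(-2*7^(2/3)/(-243 + sqrt(78257))^(1/3) + 7^(1/3)*(-243 + sqrt(78257))^(1/3)/7 + 81/49))))/14) + C4*exp(a*(-7*sqrt(-7^(1/3)*(-243 + sqrt(78257))^(1/3)/7 + 2*7^(2/3)/(-243 + sqrt(78257))^(1/3) + 162/49 + 1458/(343*sqrt(-2*7^(2/3)/(-243 + sqrt(78257))^(1/3) + 7^(1/3)*(-243 + sqrt(78257))^(1/3)/7 + 81/49))) + 7*sqrt(-2*7^(2/3)/(-243 + sqrt(78257))^(1/3) + 7^(1/3)*(-243 + sqrt(78257))^(1/3)/7 + 81/49) + 9)/14)


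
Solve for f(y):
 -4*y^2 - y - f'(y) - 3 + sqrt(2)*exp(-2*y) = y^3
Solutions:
 f(y) = C1 - y^4/4 - 4*y^3/3 - y^2/2 - 3*y - sqrt(2)*exp(-2*y)/2


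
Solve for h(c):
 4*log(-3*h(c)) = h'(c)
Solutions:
 -Integral(1/(log(-_y) + log(3)), (_y, h(c)))/4 = C1 - c


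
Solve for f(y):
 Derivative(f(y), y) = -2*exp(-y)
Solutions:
 f(y) = C1 + 2*exp(-y)


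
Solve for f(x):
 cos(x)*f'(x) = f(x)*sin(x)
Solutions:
 f(x) = C1/cos(x)


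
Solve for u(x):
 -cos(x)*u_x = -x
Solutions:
 u(x) = C1 + Integral(x/cos(x), x)


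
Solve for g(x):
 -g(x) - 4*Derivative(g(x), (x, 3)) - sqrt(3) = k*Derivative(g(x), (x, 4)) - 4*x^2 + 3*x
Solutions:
 g(x) = C1*exp(x*Piecewise((-sqrt(-2*2^(1/3)*(-1/k^3)^(1/3) + 4/k^2)/2 - sqrt(2*2^(1/3)*(-1/k^3)^(1/3) + 8/k^2 + 16/(k^3*sqrt(-2*2^(1/3)*(-1/k^3)^(1/3) + 4/k^2)))/2 - 1/k, Eq(1/k, 0)), (-sqrt(2*(sqrt(-1/(27*k^3) + k^(-6)) + k^(-3))^(1/3) + 2/(3*k*(sqrt(-1/(27*k^3) + k^(-6)) + k^(-3))^(1/3)) + 4/k^2)/2 - sqrt(-2*(sqrt(-1/(27*k^3) + k^(-6)) + k^(-3))^(1/3) - 2/(3*k*(sqrt(-1/(27*k^3) + k^(-6)) + k^(-3))^(1/3)) + 8/k^2 + 16/(k^3*sqrt(2*(sqrt(-1/(27*k^3) + k^(-6)) + k^(-3))^(1/3) + 2/(3*k*(sqrt(-1/(27*k^3) + k^(-6)) + k^(-3))^(1/3)) + 4/k^2)))/2 - 1/k, True))) + C2*exp(x*Piecewise((-sqrt(-2*2^(1/3)*(-1/k^3)^(1/3) + 4/k^2)/2 + sqrt(2*2^(1/3)*(-1/k^3)^(1/3) + 8/k^2 + 16/(k^3*sqrt(-2*2^(1/3)*(-1/k^3)^(1/3) + 4/k^2)))/2 - 1/k, Eq(1/k, 0)), (-sqrt(2*(sqrt(-1/(27*k^3) + k^(-6)) + k^(-3))^(1/3) + 2/(3*k*(sqrt(-1/(27*k^3) + k^(-6)) + k^(-3))^(1/3)) + 4/k^2)/2 + sqrt(-2*(sqrt(-1/(27*k^3) + k^(-6)) + k^(-3))^(1/3) - 2/(3*k*(sqrt(-1/(27*k^3) + k^(-6)) + k^(-3))^(1/3)) + 8/k^2 + 16/(k^3*sqrt(2*(sqrt(-1/(27*k^3) + k^(-6)) + k^(-3))^(1/3) + 2/(3*k*(sqrt(-1/(27*k^3) + k^(-6)) + k^(-3))^(1/3)) + 4/k^2)))/2 - 1/k, True))) + C3*exp(x*Piecewise((sqrt(-2*2^(1/3)*(-1/k^3)^(1/3) + 4/k^2)/2 - sqrt(2*2^(1/3)*(-1/k^3)^(1/3) + 8/k^2 - 16/(k^3*sqrt(-2*2^(1/3)*(-1/k^3)^(1/3) + 4/k^2)))/2 - 1/k, Eq(1/k, 0)), (sqrt(2*(sqrt(-1/(27*k^3) + k^(-6)) + k^(-3))^(1/3) + 2/(3*k*(sqrt(-1/(27*k^3) + k^(-6)) + k^(-3))^(1/3)) + 4/k^2)/2 - sqrt(-2*(sqrt(-1/(27*k^3) + k^(-6)) + k^(-3))^(1/3) - 2/(3*k*(sqrt(-1/(27*k^3) + k^(-6)) + k^(-3))^(1/3)) + 8/k^2 - 16/(k^3*sqrt(2*(sqrt(-1/(27*k^3) + k^(-6)) + k^(-3))^(1/3) + 2/(3*k*(sqrt(-1/(27*k^3) + k^(-6)) + k^(-3))^(1/3)) + 4/k^2)))/2 - 1/k, True))) + C4*exp(x*Piecewise((sqrt(-2*2^(1/3)*(-1/k^3)^(1/3) + 4/k^2)/2 + sqrt(2*2^(1/3)*(-1/k^3)^(1/3) + 8/k^2 - 16/(k^3*sqrt(-2*2^(1/3)*(-1/k^3)^(1/3) + 4/k^2)))/2 - 1/k, Eq(1/k, 0)), (sqrt(2*(sqrt(-1/(27*k^3) + k^(-6)) + k^(-3))^(1/3) + 2/(3*k*(sqrt(-1/(27*k^3) + k^(-6)) + k^(-3))^(1/3)) + 4/k^2)/2 + sqrt(-2*(sqrt(-1/(27*k^3) + k^(-6)) + k^(-3))^(1/3) - 2/(3*k*(sqrt(-1/(27*k^3) + k^(-6)) + k^(-3))^(1/3)) + 8/k^2 - 16/(k^3*sqrt(2*(sqrt(-1/(27*k^3) + k^(-6)) + k^(-3))^(1/3) + 2/(3*k*(sqrt(-1/(27*k^3) + k^(-6)) + k^(-3))^(1/3)) + 4/k^2)))/2 - 1/k, True))) + 4*x^2 - 3*x - sqrt(3)


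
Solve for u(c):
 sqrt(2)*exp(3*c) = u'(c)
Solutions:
 u(c) = C1 + sqrt(2)*exp(3*c)/3


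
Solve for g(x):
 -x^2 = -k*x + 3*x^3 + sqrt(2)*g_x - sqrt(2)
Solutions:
 g(x) = C1 + sqrt(2)*k*x^2/4 - 3*sqrt(2)*x^4/8 - sqrt(2)*x^3/6 + x


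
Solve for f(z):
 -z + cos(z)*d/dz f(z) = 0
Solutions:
 f(z) = C1 + Integral(z/cos(z), z)


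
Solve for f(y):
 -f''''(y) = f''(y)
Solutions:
 f(y) = C1 + C2*y + C3*sin(y) + C4*cos(y)


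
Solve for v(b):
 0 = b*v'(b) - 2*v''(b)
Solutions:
 v(b) = C1 + C2*erfi(b/2)


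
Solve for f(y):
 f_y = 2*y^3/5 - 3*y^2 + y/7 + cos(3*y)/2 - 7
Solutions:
 f(y) = C1 + y^4/10 - y^3 + y^2/14 - 7*y + sin(3*y)/6


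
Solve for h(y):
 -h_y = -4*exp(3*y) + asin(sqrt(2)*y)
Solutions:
 h(y) = C1 - y*asin(sqrt(2)*y) - sqrt(2)*sqrt(1 - 2*y^2)/2 + 4*exp(3*y)/3


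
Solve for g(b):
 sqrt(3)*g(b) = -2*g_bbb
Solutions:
 g(b) = C3*exp(-2^(2/3)*3^(1/6)*b/2) + (C1*sin(6^(2/3)*b/4) + C2*cos(6^(2/3)*b/4))*exp(2^(2/3)*3^(1/6)*b/4)


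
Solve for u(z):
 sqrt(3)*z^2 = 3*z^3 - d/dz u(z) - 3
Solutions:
 u(z) = C1 + 3*z^4/4 - sqrt(3)*z^3/3 - 3*z


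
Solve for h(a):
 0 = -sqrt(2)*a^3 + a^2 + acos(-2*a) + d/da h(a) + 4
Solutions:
 h(a) = C1 + sqrt(2)*a^4/4 - a^3/3 - a*acos(-2*a) - 4*a - sqrt(1 - 4*a^2)/2


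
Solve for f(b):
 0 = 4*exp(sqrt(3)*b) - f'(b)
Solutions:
 f(b) = C1 + 4*sqrt(3)*exp(sqrt(3)*b)/3


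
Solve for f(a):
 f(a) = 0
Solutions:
 f(a) = 0


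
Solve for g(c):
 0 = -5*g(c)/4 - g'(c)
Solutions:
 g(c) = C1*exp(-5*c/4)


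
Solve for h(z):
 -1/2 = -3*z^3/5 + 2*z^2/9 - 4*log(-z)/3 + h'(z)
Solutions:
 h(z) = C1 + 3*z^4/20 - 2*z^3/27 + 4*z*log(-z)/3 - 11*z/6


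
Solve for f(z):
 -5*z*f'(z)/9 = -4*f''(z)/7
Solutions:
 f(z) = C1 + C2*erfi(sqrt(70)*z/12)


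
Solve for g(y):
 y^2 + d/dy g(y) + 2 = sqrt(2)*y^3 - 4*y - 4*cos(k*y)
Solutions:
 g(y) = C1 + sqrt(2)*y^4/4 - y^3/3 - 2*y^2 - 2*y - 4*sin(k*y)/k


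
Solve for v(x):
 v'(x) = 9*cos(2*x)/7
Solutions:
 v(x) = C1 + 9*sin(2*x)/14


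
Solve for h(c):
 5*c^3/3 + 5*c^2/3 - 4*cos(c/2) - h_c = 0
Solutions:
 h(c) = C1 + 5*c^4/12 + 5*c^3/9 - 8*sin(c/2)


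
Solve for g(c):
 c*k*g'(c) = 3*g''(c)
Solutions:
 g(c) = Piecewise((-sqrt(6)*sqrt(pi)*C1*erf(sqrt(6)*c*sqrt(-k)/6)/(2*sqrt(-k)) - C2, (k > 0) | (k < 0)), (-C1*c - C2, True))


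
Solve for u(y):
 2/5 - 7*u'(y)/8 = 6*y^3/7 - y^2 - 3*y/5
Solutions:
 u(y) = C1 - 12*y^4/49 + 8*y^3/21 + 12*y^2/35 + 16*y/35


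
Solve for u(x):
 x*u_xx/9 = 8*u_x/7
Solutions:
 u(x) = C1 + C2*x^(79/7)


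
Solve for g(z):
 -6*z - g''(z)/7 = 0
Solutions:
 g(z) = C1 + C2*z - 7*z^3


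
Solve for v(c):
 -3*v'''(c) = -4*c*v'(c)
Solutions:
 v(c) = C1 + Integral(C2*airyai(6^(2/3)*c/3) + C3*airybi(6^(2/3)*c/3), c)


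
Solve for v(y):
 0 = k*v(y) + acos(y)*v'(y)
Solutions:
 v(y) = C1*exp(-k*Integral(1/acos(y), y))


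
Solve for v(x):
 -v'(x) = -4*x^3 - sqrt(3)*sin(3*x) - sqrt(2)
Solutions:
 v(x) = C1 + x^4 + sqrt(2)*x - sqrt(3)*cos(3*x)/3


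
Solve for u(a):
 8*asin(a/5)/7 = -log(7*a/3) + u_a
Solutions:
 u(a) = C1 + a*log(a) + 8*a*asin(a/5)/7 - a*log(3) - a + a*log(7) + 8*sqrt(25 - a^2)/7


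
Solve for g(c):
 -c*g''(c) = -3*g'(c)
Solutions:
 g(c) = C1 + C2*c^4


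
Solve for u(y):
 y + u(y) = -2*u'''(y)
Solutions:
 u(y) = C3*exp(-2^(2/3)*y/2) - y + (C1*sin(2^(2/3)*sqrt(3)*y/4) + C2*cos(2^(2/3)*sqrt(3)*y/4))*exp(2^(2/3)*y/4)


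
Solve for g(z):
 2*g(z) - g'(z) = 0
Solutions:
 g(z) = C1*exp(2*z)


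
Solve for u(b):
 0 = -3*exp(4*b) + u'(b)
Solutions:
 u(b) = C1 + 3*exp(4*b)/4


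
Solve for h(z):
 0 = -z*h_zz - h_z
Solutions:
 h(z) = C1 + C2*log(z)


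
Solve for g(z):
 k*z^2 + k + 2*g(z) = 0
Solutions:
 g(z) = k*(-z^2 - 1)/2


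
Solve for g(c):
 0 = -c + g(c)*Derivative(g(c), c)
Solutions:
 g(c) = -sqrt(C1 + c^2)
 g(c) = sqrt(C1 + c^2)


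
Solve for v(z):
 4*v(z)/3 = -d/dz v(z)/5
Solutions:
 v(z) = C1*exp(-20*z/3)


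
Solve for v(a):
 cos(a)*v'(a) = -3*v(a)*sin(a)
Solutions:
 v(a) = C1*cos(a)^3


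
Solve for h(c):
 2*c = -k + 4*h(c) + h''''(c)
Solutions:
 h(c) = c/2 + k/4 + (C1*sin(c) + C2*cos(c))*exp(-c) + (C3*sin(c) + C4*cos(c))*exp(c)
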